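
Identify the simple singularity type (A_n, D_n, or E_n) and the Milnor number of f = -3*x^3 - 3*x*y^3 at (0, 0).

Type E_7, Milnor number mu = 7.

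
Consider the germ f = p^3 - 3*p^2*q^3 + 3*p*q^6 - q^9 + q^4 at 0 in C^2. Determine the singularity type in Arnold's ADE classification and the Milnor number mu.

The Hessian of f at 0 is [[0, 0], [0, 0]] with rank 0, so corank 2. A Groebner basis of the Jacobian ideal J(f) in C{p,q} is {q^3, p^2}; counting standard monomials gives mu = 6. Corank 2; j^3 = p^3 is a perfect cube, so E-series; the 4-jet and mu = 6 give E_6.

Type E_6, Milnor number mu = 6.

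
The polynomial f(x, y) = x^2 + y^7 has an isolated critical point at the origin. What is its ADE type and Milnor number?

Type A_6, Milnor number mu = 6.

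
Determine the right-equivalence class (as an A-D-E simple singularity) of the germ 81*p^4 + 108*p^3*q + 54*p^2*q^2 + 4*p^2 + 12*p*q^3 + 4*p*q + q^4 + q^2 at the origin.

The Hessian of f at 0 is [[8, 4], [4, 2]] with rank 1, so corank 1. A Groebner basis of the Jacobian ideal J(f) in C{p,q} is {q^3, p + q/2}; counting standard monomials gives mu = 3. Corank 1: A-series; mu = 3 gives A_3.

A_{3}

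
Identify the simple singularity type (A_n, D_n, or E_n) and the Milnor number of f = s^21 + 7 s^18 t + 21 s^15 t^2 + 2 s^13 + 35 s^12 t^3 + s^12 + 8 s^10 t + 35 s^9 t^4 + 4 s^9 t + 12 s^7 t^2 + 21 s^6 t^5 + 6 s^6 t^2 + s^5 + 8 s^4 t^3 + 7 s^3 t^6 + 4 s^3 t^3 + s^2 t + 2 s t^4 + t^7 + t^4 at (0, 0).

The Hessian of f at 0 is [[0, 0], [0, 0]] with rank 0, so corank 2. A Groebner basis of the Jacobian ideal J(f) in C{s,t} is {s^3, s^2/4 + t^3, s*t}; counting standard monomials gives mu = 5. Corank 2; j^3 = s^2*t has shape L^2 M (L != M), so D-series; mu = 5 gives D_5.

Type D_5, Milnor number mu = 5.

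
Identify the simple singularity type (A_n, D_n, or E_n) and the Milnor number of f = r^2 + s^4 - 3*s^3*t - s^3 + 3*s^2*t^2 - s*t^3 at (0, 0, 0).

Type E7, Milnor number mu = 7.

The Hessian of f at 0 is [[0, 0, 0], [0, 0, 0], [0, 0, 2]] with rank 1, so corank 2. A Groebner basis of the Jacobian ideal J(f) in C{s,t,r} is {3*s^2 + t^4 + t^3, s^3, s^2*t - s^2 - t^3/3, -2*s^2 + s*t^2 - 2*t^3/3, r}; counting standard monomials gives mu = 7. Corank 2; j^3 = -s^3 is a perfect cube, so E-series; the 4-jet and mu = 7 give E_7.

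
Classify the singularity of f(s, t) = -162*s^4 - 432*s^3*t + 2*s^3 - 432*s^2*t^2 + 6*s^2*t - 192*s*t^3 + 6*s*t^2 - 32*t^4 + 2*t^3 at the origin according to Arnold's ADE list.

E_6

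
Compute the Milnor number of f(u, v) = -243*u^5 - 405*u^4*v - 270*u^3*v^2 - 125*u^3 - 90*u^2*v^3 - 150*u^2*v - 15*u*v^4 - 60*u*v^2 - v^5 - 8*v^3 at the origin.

8

The Hessian of f at 0 has rank 0. Corank 2; j^3 = -(5*u + 2*v)^3 is a perfect cube, so E-series; the 5-jet and mu = 8 give E_8.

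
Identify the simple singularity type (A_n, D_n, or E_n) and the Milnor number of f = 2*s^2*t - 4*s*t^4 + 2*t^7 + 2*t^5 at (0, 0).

The Hessian of f at 0 is [[0, 0], [0, 0]] with rank 0, so corank 2. A Groebner basis of the Jacobian ideal J(f) in C{s,t} is {-s*t + t^4, s*t^2, s^2 + 5*s*t}; counting standard monomials gives mu = 6. Corank 2; j^3 = 2*s^2*t has shape L^2 M (L != M), so D-series; mu = 6 gives D_6.

Type D_{6}, Milnor number mu = 6.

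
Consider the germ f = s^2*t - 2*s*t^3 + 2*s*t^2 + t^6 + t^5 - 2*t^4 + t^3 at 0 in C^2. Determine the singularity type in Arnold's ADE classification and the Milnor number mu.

Type D7, Milnor number mu = 7.

The Hessian of f at 0 has rank 0. Corank 2; j^3 = t*(s + t)^2 has shape L^2 M (L != M), so D-series; mu = 7 gives D_7.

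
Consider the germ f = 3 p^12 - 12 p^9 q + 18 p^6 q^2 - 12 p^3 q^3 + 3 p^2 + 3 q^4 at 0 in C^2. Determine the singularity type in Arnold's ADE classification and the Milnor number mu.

Type A_3, Milnor number mu = 3.

The Hessian of f at 0 is [[6, 0], [0, 0]] with rank 1, so corank 1. A Groebner basis of the Jacobian ideal J(f) in C{p,q} is {q^3, p}; counting standard monomials gives mu = 3. Corank 1: A-series; mu = 3 gives A_3.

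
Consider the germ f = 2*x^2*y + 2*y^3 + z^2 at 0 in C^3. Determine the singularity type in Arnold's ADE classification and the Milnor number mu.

The Hessian of f at 0 has rank 1. Corank 2; j^3 = 2*y*(x^2 + y^2) splits into three distinct lines over C (the quadratic factor has nonzero discriminant), so D_4.

Type D_{4}, Milnor number mu = 4.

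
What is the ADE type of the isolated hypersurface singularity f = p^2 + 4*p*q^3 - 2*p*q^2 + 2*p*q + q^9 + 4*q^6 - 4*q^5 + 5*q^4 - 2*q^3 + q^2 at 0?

A_{8}

The Hessian of f at 0 has rank 1. Corank 1: A-series; mu = 8 gives A_8.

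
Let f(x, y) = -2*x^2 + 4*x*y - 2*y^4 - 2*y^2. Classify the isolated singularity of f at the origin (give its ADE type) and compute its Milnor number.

Type A3, Milnor number mu = 3.

The Hessian of f at 0 has rank 1. Corank 1: A-series; mu = 3 gives A_3.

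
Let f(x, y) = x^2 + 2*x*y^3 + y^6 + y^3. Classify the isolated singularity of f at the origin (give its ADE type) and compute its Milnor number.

The Hessian of f at 0 has rank 1. Corank 1: A-series; mu = 2 gives A_2.

Type A2, Milnor number mu = 2.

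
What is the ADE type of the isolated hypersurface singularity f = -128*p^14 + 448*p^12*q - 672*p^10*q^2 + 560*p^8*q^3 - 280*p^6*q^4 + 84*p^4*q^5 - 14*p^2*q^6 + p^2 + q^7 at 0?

The Hessian of f at 0 has rank 1. Corank 1: A-series; mu = 6 gives A_6.

A6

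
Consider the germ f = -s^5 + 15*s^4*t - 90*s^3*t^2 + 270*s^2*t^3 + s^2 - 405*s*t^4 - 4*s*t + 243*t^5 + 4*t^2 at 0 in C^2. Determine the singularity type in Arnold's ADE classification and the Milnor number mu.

Type A_{4}, Milnor number mu = 4.

The Hessian of f at 0 is [[2, -4], [-4, 8]] with rank 1, so corank 1. A Groebner basis of the Jacobian ideal J(f) in C{s,t} is {t^4, s - 2*t}; counting standard monomials gives mu = 4. Corank 1: A-series; mu = 4 gives A_4.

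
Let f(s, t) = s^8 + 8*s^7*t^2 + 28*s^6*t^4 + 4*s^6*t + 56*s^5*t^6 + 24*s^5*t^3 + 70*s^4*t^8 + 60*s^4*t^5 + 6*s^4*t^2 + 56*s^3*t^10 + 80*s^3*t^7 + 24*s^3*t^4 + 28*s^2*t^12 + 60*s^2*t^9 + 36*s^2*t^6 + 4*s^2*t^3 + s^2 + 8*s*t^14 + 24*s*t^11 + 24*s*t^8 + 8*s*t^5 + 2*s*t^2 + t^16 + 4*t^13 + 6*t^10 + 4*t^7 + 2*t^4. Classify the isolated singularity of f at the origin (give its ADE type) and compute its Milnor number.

Type A_{3}, Milnor number mu = 3.

The Hessian of f at 0 has rank 1. Corank 1: A-series; mu = 3 gives A_3.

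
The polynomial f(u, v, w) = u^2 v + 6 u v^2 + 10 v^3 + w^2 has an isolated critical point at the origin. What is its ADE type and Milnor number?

Type D4, Milnor number mu = 4.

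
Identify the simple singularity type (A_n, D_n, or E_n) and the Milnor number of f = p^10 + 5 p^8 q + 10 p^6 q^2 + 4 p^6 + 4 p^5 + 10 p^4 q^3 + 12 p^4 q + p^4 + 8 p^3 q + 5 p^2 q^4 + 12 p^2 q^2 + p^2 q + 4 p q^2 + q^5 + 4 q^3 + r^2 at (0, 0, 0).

The Hessian of f at 0 has rank 1. Corank 2; j^3 = q*(p + 2*q)^2 has shape L^2 M (L != M), so D-series; mu = 6 gives D_6.

Type D_6, Milnor number mu = 6.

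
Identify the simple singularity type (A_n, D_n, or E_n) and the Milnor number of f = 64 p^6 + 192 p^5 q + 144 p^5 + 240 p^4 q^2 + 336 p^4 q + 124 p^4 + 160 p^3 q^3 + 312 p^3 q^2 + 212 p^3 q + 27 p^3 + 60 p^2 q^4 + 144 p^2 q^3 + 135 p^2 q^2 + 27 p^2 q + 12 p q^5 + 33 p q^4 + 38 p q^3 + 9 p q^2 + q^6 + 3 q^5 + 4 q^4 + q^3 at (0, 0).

The Hessian of f at 0 has rank 0. Corank 2; j^3 = (3*p + q)^3 is a perfect cube, so E-series; the 4-jet and mu = 6 give E_6.

Type E_6, Milnor number mu = 6.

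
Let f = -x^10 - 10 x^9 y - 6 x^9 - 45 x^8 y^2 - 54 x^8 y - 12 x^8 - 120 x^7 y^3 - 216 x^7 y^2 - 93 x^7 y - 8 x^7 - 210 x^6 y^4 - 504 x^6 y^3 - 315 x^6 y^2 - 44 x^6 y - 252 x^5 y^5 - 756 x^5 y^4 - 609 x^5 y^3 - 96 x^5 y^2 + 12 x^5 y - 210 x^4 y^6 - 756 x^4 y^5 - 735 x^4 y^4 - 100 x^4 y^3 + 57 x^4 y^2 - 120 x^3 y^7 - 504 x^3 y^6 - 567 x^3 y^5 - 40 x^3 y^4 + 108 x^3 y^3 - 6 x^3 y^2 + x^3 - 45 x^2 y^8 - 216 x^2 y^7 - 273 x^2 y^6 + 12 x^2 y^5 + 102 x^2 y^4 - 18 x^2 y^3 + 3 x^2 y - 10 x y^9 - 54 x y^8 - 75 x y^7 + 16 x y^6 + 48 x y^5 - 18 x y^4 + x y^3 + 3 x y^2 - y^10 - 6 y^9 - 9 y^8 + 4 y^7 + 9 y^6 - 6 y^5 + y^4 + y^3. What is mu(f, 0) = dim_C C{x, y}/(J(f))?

7

The Hessian of f at 0 is [[0, 0], [0, 0]] with rank 0, so corank 2. A Groebner basis of the Jacobian ideal J(f) in C{x,y} is {x^3 + 3*x^2*y + 6*x^2 + 12*x*y + 6*y^2, -3*x^2 + x*y^2 - 6*x*y - 3*y^2, 3*x^2 + 6*x*y + y^3 + 3*y^2}; counting standard monomials gives mu = 7. Corank 2; j^3 = (x + y)^3 is a perfect cube, so E-series; the 4-jet and mu = 7 give E_7.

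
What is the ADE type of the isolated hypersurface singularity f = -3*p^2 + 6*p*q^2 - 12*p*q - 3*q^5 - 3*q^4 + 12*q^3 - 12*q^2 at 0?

A_4

The Hessian of f at 0 has rank 1. Corank 1: A-series; mu = 4 gives A_4.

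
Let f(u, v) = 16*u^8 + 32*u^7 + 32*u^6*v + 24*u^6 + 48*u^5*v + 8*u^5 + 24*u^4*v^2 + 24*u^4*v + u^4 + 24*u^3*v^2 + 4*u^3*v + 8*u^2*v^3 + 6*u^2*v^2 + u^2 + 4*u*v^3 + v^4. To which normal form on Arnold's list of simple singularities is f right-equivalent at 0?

A_{3}

The Hessian of f at 0 is [[2, 0], [0, 0]] with rank 1, so corank 1. A Groebner basis of the Jacobian ideal J(f) in C{u,v} is {v^3, u}; counting standard monomials gives mu = 3. Corank 1: A-series; mu = 3 gives A_3.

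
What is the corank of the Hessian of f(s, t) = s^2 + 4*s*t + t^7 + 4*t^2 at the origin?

1

Hessian at 0 has rank 1.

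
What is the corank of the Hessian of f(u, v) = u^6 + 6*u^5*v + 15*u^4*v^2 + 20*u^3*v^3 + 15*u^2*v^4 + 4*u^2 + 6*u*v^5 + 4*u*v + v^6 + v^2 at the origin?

The Hessian at 0 is [[8, 4], [4, 2]] of rank 1; hence corank 1.

1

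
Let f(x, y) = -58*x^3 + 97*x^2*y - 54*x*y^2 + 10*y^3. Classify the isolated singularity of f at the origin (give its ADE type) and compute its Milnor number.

The Hessian of f at 0 is [[0, 0], [0, 0]] with rank 0, so corank 2. A Groebner basis of the Jacobian ideal J(f) in C{x,y} is {y^3, x^2 - 6*y^2/13, x*y - 9*y^2/13}; counting standard monomials gives mu = 4. Corank 2; j^3 = -(2*x - y)*(29*x^2 - 34*x*y + 10*y^2) splits into three distinct lines over C (the quadratic factor has nonzero discriminant), so D_4.

Type D4, Milnor number mu = 4.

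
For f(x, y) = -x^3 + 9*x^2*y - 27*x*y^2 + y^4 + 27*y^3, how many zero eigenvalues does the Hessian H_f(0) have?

2

Hessian at 0 has rank 0.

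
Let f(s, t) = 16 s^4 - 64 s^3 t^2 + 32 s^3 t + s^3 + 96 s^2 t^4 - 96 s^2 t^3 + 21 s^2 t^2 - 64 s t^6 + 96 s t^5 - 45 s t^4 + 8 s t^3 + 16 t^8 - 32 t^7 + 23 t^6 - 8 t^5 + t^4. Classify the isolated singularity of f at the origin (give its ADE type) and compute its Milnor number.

Type E_{6}, Milnor number mu = 6.

The Hessian of f at 0 is [[0, 0], [0, 0]] with rank 0, so corank 2. A Groebner basis of the Jacobian ideal J(f) in C{s,t} is {s^3, s^2*t, -s^2/2 + s*t^2, 3*s^2 + t^3}; counting standard monomials gives mu = 6. Corank 2; j^3 = s^3 is a perfect cube, so E-series; the 4-jet and mu = 6 give E_6.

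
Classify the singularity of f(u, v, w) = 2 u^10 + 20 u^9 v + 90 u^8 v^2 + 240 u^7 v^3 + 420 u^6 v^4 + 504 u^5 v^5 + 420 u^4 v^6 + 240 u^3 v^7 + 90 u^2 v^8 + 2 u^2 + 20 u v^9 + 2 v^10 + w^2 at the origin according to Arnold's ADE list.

The Hessian of f at 0 has rank 2. Corank 1: A-series; mu = 9 gives A_9.

A_9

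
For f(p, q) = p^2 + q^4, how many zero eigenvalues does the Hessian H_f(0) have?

Hessian at 0 has rank 1.

1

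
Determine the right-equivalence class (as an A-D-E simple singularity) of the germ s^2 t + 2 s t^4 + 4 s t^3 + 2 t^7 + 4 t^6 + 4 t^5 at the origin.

D_{8}

The Hessian of f at 0 has rank 0. Corank 2; j^3 = s^2*t has shape L^2 M (L != M), so D-series; mu = 8 gives D_8.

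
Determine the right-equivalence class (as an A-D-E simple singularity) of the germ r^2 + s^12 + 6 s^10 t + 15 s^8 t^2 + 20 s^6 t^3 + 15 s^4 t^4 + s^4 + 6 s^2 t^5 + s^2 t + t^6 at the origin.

D_7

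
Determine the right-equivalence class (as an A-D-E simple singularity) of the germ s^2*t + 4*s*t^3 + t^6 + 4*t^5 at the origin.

D7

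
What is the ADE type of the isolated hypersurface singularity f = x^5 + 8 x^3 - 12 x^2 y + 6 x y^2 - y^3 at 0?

E8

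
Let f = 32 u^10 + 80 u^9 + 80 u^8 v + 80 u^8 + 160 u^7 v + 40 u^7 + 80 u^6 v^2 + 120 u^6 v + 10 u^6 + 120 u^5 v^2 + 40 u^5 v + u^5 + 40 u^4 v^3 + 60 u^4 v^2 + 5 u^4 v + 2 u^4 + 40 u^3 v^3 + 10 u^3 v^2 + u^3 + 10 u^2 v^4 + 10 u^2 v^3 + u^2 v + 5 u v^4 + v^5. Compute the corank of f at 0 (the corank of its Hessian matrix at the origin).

2

Hessian at 0 has rank 0.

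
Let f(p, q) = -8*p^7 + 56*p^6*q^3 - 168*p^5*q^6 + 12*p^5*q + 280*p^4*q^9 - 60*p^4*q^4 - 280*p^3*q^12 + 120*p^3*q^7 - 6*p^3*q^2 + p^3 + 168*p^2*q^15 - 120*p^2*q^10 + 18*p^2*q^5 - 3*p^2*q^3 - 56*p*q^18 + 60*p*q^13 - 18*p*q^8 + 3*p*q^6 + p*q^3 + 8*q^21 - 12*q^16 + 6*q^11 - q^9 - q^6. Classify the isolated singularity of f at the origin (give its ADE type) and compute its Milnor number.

Type E_{7}, Milnor number mu = 7.

The Hessian of f at 0 has rank 0. Corank 2; j^3 = p^3 is a perfect cube, so E-series; the 4-jet and mu = 7 give E_7.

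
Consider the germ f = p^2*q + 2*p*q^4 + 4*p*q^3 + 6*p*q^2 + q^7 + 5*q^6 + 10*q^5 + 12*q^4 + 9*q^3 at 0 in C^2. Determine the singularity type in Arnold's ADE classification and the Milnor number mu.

The Hessian of f at 0 has rank 0. Corank 2; j^3 = q*(p + 3*q)^2 has shape L^2 M (L != M), so D-series; mu = 7 gives D_7.

Type D_{7}, Milnor number mu = 7.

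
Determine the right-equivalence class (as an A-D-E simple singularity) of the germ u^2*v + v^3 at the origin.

D_{4}

The Hessian of f at 0 is [[0, 0], [0, 0]] with rank 0, so corank 2. A Groebner basis of the Jacobian ideal J(f) in C{u,v} is {v^3, u^2 + 3*v^2, u*v}; counting standard monomials gives mu = 4. Corank 2; j^3 = v*(u^2 + v^2) splits into three distinct lines over C (the quadratic factor has nonzero discriminant), so D_4.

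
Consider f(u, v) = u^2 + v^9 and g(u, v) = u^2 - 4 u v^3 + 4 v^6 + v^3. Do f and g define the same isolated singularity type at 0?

The Hessian of f at 0 has rank 1. Corank 1: A-series; mu = 8 gives A_8. The Hessian of g at 0 has rank 1. Corank 1: A-series; mu = 2 gives A_2. f is A_8 but g is A_2, hence not right-equivalent.

No.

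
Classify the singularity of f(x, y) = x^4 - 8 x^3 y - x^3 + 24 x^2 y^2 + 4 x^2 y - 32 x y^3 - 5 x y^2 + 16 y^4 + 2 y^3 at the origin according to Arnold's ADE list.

The Hessian of f at 0 is [[0, 0], [0, 0]] with rank 0, so corank 2. A Groebner basis of the Jacobian ideal J(f) in C{x,y} is {x*y^2 + x*y/4 - y^2/4, x*y/4 + y^3 - y^2/4, x^2 - 3*x*y + 2*y^2}; counting standard monomials gives mu = 5. Corank 2; j^3 = -(x - 2*y)*(x - y)^2 has shape L^2 M (L != M), so D-series; mu = 5 gives D_5.

D_{5}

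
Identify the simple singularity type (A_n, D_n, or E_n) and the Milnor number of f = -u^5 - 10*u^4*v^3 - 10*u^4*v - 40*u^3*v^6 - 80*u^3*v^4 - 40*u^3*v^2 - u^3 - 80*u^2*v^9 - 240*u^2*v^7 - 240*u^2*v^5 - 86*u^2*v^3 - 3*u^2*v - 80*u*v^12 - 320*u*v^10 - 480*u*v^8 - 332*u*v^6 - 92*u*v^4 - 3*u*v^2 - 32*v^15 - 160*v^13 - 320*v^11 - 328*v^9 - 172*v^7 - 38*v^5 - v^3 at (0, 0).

The Hessian of f at 0 is [[0, 0], [0, 0]] with rank 0, so corank 2. A Groebner basis of the Jacobian ideal J(f) in C{u,v} is {5*u^2/4 + u*v^3 + 5*u*v/2 + 5*v^2/4, -u^2 - 2*u*v + v^4 - v^2, u^3 - 3*u*v^2 - 2*v^3, u^2*v + 2*u*v^2 + v^3}; counting standard monomials gives mu = 8. Corank 2; j^3 = -(u + v)^3 is a perfect cube, so E-series; the 5-jet and mu = 8 give E_8.

Type E_{8}, Milnor number mu = 8.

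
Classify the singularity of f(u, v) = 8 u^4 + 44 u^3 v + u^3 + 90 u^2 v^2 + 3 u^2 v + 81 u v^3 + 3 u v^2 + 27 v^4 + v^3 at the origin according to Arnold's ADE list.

The Hessian of f at 0 has rank 0. Corank 2; j^3 = (u + v)^3 is a perfect cube, so E-series; the 4-jet and mu = 7 give E_7.

E7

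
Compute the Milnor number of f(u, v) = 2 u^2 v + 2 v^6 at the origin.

7

The Hessian of f at 0 has rank 0. Corank 2; j^3 = 2*u^2*v has shape L^2 M (L != M), so D-series; mu = 7 gives D_7.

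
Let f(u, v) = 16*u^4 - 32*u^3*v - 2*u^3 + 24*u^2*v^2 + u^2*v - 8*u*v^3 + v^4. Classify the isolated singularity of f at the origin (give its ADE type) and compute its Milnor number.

Type D5, Milnor number mu = 5.

The Hessian of f at 0 is [[0, 0], [0, 0]] with rank 0, so corank 2. A Groebner basis of the Jacobian ideal J(f) in C{u,v} is {u*v^2, u*v/8 + v^3, u^2 - u*v/2}; counting standard monomials gives mu = 5. Corank 2; j^3 = -u^2*(2*u - v) has shape L^2 M (L != M), so D-series; mu = 5 gives D_5.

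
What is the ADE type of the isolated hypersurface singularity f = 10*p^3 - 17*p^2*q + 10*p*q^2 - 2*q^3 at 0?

D4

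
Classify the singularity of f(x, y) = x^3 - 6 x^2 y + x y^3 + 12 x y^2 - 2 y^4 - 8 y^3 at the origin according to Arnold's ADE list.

The Hessian of f at 0 has rank 0. Corank 2; j^3 = (x - 2*y)^3 is a perfect cube, so E-series; the 4-jet and mu = 7 give E_7.

E7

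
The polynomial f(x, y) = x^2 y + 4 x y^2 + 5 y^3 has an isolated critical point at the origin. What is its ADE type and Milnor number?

Type D_{4}, Milnor number mu = 4.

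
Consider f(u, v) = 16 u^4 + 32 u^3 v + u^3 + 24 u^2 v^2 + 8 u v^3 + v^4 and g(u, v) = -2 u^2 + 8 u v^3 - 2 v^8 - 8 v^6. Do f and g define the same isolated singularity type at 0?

No.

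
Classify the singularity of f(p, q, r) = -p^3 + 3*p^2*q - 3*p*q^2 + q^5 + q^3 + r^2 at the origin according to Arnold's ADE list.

E_8

The Hessian of f at 0 has rank 1. Corank 2; j^3 = -(p - q)^3 is a perfect cube, so E-series; the 5-jet and mu = 8 give E_8.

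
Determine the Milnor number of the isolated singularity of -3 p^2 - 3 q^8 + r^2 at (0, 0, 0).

7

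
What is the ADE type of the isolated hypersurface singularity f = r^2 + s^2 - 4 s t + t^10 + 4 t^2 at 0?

The Hessian of f at 0 has rank 2. Corank 1: A-series; mu = 9 gives A_9.

A9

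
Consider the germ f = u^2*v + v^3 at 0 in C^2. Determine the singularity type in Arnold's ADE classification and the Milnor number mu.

Type D_4, Milnor number mu = 4.

The Hessian of f at 0 has rank 0. Corank 2; j^3 = v*(u^2 + v^2) splits into three distinct lines over C (the quadratic factor has nonzero discriminant), so D_4.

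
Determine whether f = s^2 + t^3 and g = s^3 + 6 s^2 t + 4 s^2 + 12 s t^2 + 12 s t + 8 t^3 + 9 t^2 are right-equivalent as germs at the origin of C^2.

Yes.

The Hessian of f at 0 is [[2, 0], [0, 0]] with rank 1, so corank 1. A Groebner basis of the Jacobian ideal J(f) in C{s,t} is {t^2, s}; counting standard monomials gives mu = 2. Corank 1: A-series; mu = 2 gives A_2. The Hessian of g at 0 is [[8, 12], [12, 18]] with rank 1, so corank 1. A Groebner basis of the Jacobian ideal J(g) in C{s,t} is {t^2, s + 3*t/2}; counting standard monomials gives mu = 2. Corank 1: A-series; mu = 2 gives A_2. Both have type A_2, hence right-equivalent.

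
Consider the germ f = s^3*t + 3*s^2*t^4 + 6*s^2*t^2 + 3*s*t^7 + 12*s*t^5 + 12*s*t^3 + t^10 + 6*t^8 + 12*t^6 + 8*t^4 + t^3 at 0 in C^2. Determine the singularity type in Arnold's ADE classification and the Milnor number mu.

The Hessian of f at 0 is [[0, 0], [0, 0]] with rank 0, so corank 2. A Groebner basis of the Jacobian ideal J(f) in C{s,t} is {s^3 - 12*s*t^2 + 3*t^2, s^2*t + 4*s*t^2, t^3}; counting standard monomials gives mu = 7. Corank 2; j^3 = t^3 is a perfect cube, so E-series; the 4-jet and mu = 7 give E_7.

Type E7, Milnor number mu = 7.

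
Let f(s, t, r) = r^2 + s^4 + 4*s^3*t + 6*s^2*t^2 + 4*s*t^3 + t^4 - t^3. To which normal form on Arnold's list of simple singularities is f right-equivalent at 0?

The Hessian of f at 0 has rank 1. Corank 2; j^3 = -t^3 is a perfect cube, so E-series; the 4-jet and mu = 6 give E_6.

E_{6}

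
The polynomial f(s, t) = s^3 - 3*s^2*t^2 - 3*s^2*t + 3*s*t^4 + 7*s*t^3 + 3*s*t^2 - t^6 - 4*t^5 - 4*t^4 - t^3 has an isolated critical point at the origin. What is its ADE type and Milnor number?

Type E_7, Milnor number mu = 7.

The Hessian of f at 0 has rank 0. Corank 2; j^3 = (s - t)^3 is a perfect cube, so E-series; the 4-jet and mu = 7 give E_7.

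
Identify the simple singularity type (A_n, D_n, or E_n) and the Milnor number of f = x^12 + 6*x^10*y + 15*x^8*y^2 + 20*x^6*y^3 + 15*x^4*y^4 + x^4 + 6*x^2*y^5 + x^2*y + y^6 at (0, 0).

Type D_{7}, Milnor number mu = 7.

The Hessian of f at 0 has rank 0. Corank 2; j^3 = x^2*y has shape L^2 M (L != M), so D-series; mu = 7 gives D_7.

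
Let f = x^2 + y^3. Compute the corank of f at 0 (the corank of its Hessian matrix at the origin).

1

The Hessian at 0 is [[2, 0], [0, 0]] of rank 1; hence corank 1.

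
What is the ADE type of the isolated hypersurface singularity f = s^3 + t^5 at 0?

E8

The Hessian of f at 0 is [[0, 0], [0, 0]] with rank 0, so corank 2. A Groebner basis of the Jacobian ideal J(f) in C{s,t} is {t^4, s^2}; counting standard monomials gives mu = 8. Corank 2; j^3 = s^3 is a perfect cube, so E-series; the 5-jet and mu = 8 give E_8.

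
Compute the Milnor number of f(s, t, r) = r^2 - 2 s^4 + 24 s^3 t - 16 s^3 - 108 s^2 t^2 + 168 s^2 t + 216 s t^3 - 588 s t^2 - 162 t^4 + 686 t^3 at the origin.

The Hessian of f at 0 has rank 1. Corank 2; j^3 = -2*(2*s - 7*t)^3 is a perfect cube, so E-series; the 4-jet and mu = 6 give E_6.

6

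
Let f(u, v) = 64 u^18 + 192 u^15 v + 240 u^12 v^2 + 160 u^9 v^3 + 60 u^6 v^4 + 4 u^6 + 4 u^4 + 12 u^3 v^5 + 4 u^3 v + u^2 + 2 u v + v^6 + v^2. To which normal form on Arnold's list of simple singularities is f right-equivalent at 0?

A5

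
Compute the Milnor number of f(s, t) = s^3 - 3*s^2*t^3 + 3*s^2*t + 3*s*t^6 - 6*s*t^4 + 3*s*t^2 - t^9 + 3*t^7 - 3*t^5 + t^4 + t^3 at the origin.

The Hessian of f at 0 has rank 0. Corank 2; j^3 = (s + t)^3 is a perfect cube, so E-series; the 4-jet and mu = 6 give E_6.

6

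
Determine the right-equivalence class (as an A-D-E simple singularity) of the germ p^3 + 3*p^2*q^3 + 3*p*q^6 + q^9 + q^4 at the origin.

The Hessian of f at 0 is [[0, 0], [0, 0]] with rank 0, so corank 2. A Groebner basis of the Jacobian ideal J(f) in C{p,q} is {q^3, p^2}; counting standard monomials gives mu = 6. Corank 2; j^3 = p^3 is a perfect cube, so E-series; the 4-jet and mu = 6 give E_6.

E6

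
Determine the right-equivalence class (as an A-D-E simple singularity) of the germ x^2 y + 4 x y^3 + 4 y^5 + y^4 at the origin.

The Hessian of f at 0 has rank 0. Corank 2; j^3 = x^2*y has shape L^2 M (L != M), so D-series; mu = 5 gives D_5.

D5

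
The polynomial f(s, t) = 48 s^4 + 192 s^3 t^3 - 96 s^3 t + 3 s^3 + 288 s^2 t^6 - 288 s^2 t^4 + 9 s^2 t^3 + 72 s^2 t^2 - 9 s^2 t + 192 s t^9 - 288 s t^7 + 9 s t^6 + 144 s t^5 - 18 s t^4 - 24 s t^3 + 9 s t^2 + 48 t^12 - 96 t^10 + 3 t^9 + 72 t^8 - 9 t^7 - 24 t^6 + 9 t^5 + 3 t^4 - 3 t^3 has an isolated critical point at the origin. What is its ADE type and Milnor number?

Type E6, Milnor number mu = 6.

The Hessian of f at 0 has rank 0. Corank 2; j^3 = 3*(s - t)^3 is a perfect cube, so E-series; the 4-jet and mu = 6 give E_6.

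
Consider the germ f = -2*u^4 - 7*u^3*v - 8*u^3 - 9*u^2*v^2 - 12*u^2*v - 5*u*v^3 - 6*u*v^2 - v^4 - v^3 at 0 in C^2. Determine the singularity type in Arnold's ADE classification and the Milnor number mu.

Type E7, Milnor number mu = 7.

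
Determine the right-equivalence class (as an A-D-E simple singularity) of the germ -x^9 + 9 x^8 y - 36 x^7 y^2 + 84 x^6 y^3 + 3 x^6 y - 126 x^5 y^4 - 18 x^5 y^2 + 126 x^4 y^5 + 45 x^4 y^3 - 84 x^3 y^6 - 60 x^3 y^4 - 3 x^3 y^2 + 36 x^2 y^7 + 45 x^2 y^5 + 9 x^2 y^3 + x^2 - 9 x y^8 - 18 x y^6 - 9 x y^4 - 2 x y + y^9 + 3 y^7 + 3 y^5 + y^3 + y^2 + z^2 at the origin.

A2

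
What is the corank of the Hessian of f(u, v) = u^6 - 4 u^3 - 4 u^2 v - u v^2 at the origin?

Hessian at 0 has rank 0.

2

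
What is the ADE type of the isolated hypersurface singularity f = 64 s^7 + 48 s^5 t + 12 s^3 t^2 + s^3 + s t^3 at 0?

The Hessian of f at 0 is [[0, 0], [0, 0]] with rank 0, so corank 2. A Groebner basis of the Jacobian ideal J(f) in C{s,t} is {s^3, s*t^2, 3*s^2 + t^3}; counting standard monomials gives mu = 7. Corank 2; j^3 = s^3 is a perfect cube, so E-series; the 4-jet and mu = 7 give E_7.

E_{7}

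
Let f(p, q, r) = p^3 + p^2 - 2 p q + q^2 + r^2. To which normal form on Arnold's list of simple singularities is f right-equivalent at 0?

A2

The Hessian of f at 0 is [[2, -2, 0], [-2, 2, 0], [0, 0, 2]] with rank 2, so corank 1. A Groebner basis of the Jacobian ideal J(f) in C{p,q,r} is {q^2, p - q, r}; counting standard monomials gives mu = 2. Corank 1: A-series; mu = 2 gives A_2.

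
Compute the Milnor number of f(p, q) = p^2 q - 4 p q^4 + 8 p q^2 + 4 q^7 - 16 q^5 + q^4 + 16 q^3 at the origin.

The Hessian of f at 0 has rank 0. Corank 2; j^3 = q*(p + 4*q)^2 has shape L^2 M (L != M), so D-series; mu = 5 gives D_5.

5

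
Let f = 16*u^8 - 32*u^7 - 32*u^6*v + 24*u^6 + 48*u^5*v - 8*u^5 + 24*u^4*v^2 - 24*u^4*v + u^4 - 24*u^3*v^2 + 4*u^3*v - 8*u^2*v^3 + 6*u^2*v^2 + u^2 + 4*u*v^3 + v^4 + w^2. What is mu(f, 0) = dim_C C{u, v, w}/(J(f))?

3

The Hessian of f at 0 has rank 2. Corank 1: A-series; mu = 3 gives A_3.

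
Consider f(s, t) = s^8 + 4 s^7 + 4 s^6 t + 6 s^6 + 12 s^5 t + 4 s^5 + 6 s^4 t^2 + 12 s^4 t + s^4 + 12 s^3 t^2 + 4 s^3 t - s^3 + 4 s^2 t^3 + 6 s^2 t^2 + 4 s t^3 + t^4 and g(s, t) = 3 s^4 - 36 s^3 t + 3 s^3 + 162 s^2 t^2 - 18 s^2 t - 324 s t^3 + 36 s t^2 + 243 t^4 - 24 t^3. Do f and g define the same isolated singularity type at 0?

Yes.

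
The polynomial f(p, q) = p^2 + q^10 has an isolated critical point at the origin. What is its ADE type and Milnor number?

Type A9, Milnor number mu = 9.

The Hessian of f at 0 is [[2, 0], [0, 0]] with rank 1, so corank 1. A Groebner basis of the Jacobian ideal J(f) in C{p,q} is {q^9, p}; counting standard monomials gives mu = 9. Corank 1: A-series; mu = 9 gives A_9.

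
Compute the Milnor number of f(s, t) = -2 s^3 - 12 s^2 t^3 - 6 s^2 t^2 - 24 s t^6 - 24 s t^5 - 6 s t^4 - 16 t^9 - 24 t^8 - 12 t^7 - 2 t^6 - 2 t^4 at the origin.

6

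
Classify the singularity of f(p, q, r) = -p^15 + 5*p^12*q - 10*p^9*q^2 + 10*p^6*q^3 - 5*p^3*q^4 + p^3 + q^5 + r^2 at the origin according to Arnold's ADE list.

E8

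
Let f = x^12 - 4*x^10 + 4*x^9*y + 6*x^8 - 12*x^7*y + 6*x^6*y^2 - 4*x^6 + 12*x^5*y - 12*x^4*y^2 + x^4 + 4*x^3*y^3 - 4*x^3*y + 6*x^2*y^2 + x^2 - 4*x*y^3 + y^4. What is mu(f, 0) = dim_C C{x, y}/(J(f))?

The Hessian of f at 0 has rank 1. Corank 1: A-series; mu = 3 gives A_3.

3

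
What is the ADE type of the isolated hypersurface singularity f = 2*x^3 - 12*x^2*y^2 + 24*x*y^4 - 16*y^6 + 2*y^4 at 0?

The Hessian of f at 0 is [[0, 0], [0, 0]] with rank 0, so corank 2. A Groebner basis of the Jacobian ideal J(f) in C{x,y} is {x^3, x^2*y, -x^2/4 + x*y^2, y^3}; counting standard monomials gives mu = 6. Corank 2; j^3 = 2*x^3 is a perfect cube, so E-series; the 4-jet and mu = 6 give E_6.

E_6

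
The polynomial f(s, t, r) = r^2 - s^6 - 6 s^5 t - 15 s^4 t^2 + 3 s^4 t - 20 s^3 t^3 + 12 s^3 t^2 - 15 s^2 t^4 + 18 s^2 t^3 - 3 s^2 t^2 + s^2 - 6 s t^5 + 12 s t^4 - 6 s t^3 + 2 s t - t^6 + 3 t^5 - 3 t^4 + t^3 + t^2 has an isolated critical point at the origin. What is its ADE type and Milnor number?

Type A_2, Milnor number mu = 2.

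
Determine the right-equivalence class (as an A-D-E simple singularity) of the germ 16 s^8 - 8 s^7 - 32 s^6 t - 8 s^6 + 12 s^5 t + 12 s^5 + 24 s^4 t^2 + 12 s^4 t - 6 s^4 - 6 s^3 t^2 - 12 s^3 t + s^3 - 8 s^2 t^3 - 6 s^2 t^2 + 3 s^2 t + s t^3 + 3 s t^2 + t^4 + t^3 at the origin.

E_{7}

The Hessian of f at 0 is [[0, 0], [0, 0]] with rank 0, so corank 2. A Groebner basis of the Jacobian ideal J(f) in C{s,t} is {-3*s^2/26 - 3*s*t/13 + t^4 - t^3/26 - 3*t^2/26, s^3 - 21*s^2/26 - 21*s*t/13 + 19*t^3/26 - 21*t^2/26, s^2*t + s^2/2 + s*t - 5*t^3/6 + t^2/2, -3*s^2/13 + s*t^2 - 6*s*t/13 + 12*t^3/13 - 3*t^2/13}; counting standard monomials gives mu = 7. Corank 2; j^3 = (s + t)^3 is a perfect cube, so E-series; the 4-jet and mu = 7 give E_7.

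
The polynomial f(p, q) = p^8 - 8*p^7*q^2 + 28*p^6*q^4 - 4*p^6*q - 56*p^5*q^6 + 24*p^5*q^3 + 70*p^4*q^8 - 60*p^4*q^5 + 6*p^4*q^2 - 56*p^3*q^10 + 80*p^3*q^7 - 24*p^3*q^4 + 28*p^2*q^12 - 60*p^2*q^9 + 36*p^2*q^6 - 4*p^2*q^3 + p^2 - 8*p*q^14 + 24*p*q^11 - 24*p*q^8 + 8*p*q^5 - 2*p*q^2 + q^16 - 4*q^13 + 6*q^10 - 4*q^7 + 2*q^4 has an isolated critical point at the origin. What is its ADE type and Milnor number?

The Hessian of f at 0 is [[2, 0], [0, 0]] with rank 1, so corank 1. A Groebner basis of the Jacobian ideal J(f) in C{p,q} is {p^2, p*q, -p + q^2}; counting standard monomials gives mu = 3. Corank 1: A-series; mu = 3 gives A_3.

Type A_3, Milnor number mu = 3.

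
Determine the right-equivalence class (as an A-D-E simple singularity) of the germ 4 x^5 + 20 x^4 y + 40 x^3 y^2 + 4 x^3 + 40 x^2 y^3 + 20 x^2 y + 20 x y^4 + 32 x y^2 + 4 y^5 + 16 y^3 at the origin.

D6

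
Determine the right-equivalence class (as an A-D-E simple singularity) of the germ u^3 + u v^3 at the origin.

The Hessian of f at 0 is [[0, 0], [0, 0]] with rank 0, so corank 2. A Groebner basis of the Jacobian ideal J(f) in C{u,v} is {u^3, u*v^2, 3*u^2 + v^3}; counting standard monomials gives mu = 7. Corank 2; j^3 = u^3 is a perfect cube, so E-series; the 4-jet and mu = 7 give E_7.

E_{7}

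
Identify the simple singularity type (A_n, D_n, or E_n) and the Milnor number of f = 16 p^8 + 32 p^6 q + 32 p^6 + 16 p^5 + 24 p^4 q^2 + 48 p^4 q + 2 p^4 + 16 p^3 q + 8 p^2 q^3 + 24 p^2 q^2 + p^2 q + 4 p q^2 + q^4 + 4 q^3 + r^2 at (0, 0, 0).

Type D_{5}, Milnor number mu = 5.

The Hessian of f at 0 has rank 1. Corank 2; j^3 = q*(p + 2*q)^2 has shape L^2 M (L != M), so D-series; mu = 5 gives D_5.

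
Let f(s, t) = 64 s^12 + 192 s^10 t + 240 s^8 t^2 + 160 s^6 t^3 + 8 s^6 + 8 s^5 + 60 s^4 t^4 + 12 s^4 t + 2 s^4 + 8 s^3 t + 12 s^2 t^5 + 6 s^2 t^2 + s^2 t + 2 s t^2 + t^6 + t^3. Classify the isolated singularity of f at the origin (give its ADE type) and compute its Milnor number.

Type D7, Milnor number mu = 7.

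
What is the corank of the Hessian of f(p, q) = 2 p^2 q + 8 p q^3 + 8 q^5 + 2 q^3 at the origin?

Hessian at 0 has rank 0.

2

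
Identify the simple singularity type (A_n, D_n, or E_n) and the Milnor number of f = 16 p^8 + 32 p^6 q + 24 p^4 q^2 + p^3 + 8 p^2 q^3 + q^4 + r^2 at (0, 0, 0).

Type E6, Milnor number mu = 6.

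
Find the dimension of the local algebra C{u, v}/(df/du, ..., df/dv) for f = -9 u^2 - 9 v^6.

5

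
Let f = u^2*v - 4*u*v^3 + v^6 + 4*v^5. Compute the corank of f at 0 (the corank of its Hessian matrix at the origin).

2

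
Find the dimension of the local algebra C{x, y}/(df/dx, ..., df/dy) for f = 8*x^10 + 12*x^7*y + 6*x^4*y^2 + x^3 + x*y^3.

The Hessian of f at 0 is [[0, 0], [0, 0]] with rank 0, so corank 2. A Groebner basis of the Jacobian ideal J(f) in C{x,y} is {x^3, x*y^2, 3*x^2 + y^3}; counting standard monomials gives mu = 7. Corank 2; j^3 = x^3 is a perfect cube, so E-series; the 4-jet and mu = 7 give E_7.

7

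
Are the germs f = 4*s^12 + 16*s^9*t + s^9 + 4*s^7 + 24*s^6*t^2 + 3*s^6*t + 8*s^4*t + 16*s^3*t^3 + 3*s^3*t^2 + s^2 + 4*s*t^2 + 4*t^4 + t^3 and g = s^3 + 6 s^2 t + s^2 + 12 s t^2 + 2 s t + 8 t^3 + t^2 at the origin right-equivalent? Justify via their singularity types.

Yes.

The Hessian of f at 0 is [[2, 0], [0, 0]] with rank 1, so corank 1. A Groebner basis of the Jacobian ideal J(f) in C{s,t} is {t^2, s}; counting standard monomials gives mu = 2. Corank 1: A-series; mu = 2 gives A_2. The Hessian of g at 0 is [[2, 2], [2, 2]] with rank 1, so corank 1. A Groebner basis of the Jacobian ideal J(g) in C{s,t} is {t^2, s + t}; counting standard monomials gives mu = 2. Corank 1: A-series; mu = 2 gives A_2. Both have type A_2, hence right-equivalent.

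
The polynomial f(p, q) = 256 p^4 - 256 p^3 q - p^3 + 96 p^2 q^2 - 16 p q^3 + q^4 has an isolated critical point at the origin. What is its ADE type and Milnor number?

Type E_6, Milnor number mu = 6.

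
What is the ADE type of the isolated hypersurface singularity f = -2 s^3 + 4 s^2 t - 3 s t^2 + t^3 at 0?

The Hessian of f at 0 is [[0, 0], [0, 0]] with rank 0, so corank 2. A Groebner basis of the Jacobian ideal J(f) in C{s,t} is {t^3, s^2 - 3*t^2/2, s*t - 3*t^2/2}; counting standard monomials gives mu = 4. Corank 2; j^3 = -(s - t)*(2*s^2 - 2*s*t + t^2) splits into three distinct lines over C (the quadratic factor has nonzero discriminant), so D_4.

D_{4}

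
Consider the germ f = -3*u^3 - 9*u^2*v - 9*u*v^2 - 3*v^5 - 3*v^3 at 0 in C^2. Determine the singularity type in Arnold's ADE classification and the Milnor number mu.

The Hessian of f at 0 has rank 0. Corank 2; j^3 = -3*(u + v)^3 is a perfect cube, so E-series; the 5-jet and mu = 8 give E_8.

Type E_{8}, Milnor number mu = 8.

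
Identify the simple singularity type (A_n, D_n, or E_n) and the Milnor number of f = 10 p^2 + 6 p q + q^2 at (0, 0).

Type A1, Milnor number mu = 1.

The Hessian of f at 0 is [[20, 6], [6, 2]] with rank 2, so corank 0. A Groebner basis of the Jacobian ideal J(f) in C{p,q} is {p, q}; counting standard monomials gives mu = 1. Corank 0: nondegenerate Morse point, so A_1.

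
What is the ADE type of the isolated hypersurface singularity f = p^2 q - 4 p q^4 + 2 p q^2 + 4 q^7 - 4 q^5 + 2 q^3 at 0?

The Hessian of f at 0 has rank 0. Corank 2; j^3 = q*(p^2 + 2*p*q + 2*q^2) splits into three distinct lines over C (the quadratic factor has nonzero discriminant), so D_4.

D4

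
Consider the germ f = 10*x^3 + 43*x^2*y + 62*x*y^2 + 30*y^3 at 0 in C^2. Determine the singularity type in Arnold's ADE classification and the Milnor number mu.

The Hessian of f at 0 has rank 0. Corank 2; j^3 = (2*x + 3*y)*(5*x^2 + 14*x*y + 10*y^2) splits into three distinct lines over C (the quadratic factor has nonzero discriminant), so D_4.

Type D_4, Milnor number mu = 4.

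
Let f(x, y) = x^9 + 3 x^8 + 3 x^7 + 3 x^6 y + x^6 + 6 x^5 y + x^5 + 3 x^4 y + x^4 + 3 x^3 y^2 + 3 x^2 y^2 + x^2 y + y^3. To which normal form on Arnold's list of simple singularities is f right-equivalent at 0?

D_4

The Hessian of f at 0 has rank 0. Corank 2; j^3 = y*(x^2 + y^2) splits into three distinct lines over C (the quadratic factor has nonzero discriminant), so D_4.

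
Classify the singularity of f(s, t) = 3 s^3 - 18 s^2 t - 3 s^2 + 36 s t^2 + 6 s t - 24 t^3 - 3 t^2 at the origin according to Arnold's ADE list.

The Hessian of f at 0 is [[-6, 6], [6, -6]] with rank 1, so corank 1. A Groebner basis of the Jacobian ideal J(f) in C{s,t} is {t^2, s - t}; counting standard monomials gives mu = 2. Corank 1: A-series; mu = 2 gives A_2.

A_2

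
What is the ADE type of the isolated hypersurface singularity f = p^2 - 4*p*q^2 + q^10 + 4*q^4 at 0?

A_9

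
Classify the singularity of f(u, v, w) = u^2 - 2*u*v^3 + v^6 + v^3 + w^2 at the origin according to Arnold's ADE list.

A_{2}

The Hessian of f at 0 has rank 2. Corank 1: A-series; mu = 2 gives A_2.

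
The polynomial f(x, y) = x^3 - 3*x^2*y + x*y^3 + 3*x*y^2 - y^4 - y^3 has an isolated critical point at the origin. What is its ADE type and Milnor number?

The Hessian of f at 0 is [[0, 0], [0, 0]] with rank 0, so corank 2. A Groebner basis of the Jacobian ideal J(f) in C{x,y} is {x^3 - 3*x^2*y - 6*x^2 + 12*x*y - 6*y^2, 3*x^2 + x*y^2 - 6*x*y + 3*y^2, 3*x^2 - 6*x*y + y^3 + 3*y^2}; counting standard monomials gives mu = 7. Corank 2; j^3 = (x - y)^3 is a perfect cube, so E-series; the 4-jet and mu = 7 give E_7.

Type E_{7}, Milnor number mu = 7.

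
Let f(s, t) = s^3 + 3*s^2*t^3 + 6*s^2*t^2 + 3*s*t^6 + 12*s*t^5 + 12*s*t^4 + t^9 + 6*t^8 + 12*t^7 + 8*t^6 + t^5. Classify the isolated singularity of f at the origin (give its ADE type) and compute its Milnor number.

Type E_{8}, Milnor number mu = 8.

The Hessian of f at 0 has rank 0. Corank 2; j^3 = s^3 is a perfect cube, so E-series; the 5-jet and mu = 8 give E_8.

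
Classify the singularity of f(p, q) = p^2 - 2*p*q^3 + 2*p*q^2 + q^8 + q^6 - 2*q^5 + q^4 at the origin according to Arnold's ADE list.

A_{7}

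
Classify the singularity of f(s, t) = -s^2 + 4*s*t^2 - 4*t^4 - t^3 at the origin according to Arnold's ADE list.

A2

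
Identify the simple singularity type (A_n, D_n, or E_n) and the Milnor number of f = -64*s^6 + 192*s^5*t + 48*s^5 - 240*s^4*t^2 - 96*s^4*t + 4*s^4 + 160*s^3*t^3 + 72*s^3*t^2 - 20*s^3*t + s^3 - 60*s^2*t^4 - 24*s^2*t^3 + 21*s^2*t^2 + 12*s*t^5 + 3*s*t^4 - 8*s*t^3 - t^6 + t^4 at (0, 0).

Type E_{6}, Milnor number mu = 6.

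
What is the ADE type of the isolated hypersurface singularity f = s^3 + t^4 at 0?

E6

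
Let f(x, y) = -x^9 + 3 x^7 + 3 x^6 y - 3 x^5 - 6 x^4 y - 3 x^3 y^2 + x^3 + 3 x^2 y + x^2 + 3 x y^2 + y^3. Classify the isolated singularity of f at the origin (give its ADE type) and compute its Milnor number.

Type A2, Milnor number mu = 2.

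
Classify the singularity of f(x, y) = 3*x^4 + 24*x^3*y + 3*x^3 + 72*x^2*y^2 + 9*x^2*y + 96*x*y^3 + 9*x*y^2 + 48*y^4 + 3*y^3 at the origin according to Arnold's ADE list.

E_6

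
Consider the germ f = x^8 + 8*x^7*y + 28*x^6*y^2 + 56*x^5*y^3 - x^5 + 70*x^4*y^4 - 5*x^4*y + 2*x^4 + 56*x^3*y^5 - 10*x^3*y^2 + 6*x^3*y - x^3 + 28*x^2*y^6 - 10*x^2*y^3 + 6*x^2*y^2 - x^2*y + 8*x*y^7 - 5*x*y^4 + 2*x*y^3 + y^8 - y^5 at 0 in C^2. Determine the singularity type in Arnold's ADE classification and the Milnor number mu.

Type D_{9}, Milnor number mu = 9.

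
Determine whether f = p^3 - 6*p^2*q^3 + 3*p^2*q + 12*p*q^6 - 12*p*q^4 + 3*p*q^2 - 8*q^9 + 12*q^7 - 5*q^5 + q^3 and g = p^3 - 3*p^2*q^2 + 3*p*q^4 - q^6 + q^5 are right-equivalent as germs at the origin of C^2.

Yes.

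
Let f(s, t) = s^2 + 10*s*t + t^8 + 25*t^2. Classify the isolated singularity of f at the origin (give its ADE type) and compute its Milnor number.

Type A_{7}, Milnor number mu = 7.

The Hessian of f at 0 has rank 1. Corank 1: A-series; mu = 7 gives A_7.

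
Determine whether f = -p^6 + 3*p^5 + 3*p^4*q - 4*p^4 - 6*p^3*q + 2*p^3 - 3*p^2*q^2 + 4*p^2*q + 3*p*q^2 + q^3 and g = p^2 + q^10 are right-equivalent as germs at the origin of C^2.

The Hessian of f at 0 is [[0, 0], [0, 0]] with rank 0, so corank 2. A Groebner basis of the Jacobian ideal J(f) in C{p,q} is {q^3, p^2 - 3*q^2/2, p*q + 3*q^2/2}; counting standard monomials gives mu = 4. Corank 2; j^3 = (p + q)*(2*p^2 + 2*p*q + q^2) splits into three distinct lines over C (the quadratic factor has nonzero discriminant), so D_4. The Hessian of g at 0 is [[2, 0], [0, 0]] with rank 1, so corank 1. A Groebner basis of the Jacobian ideal J(g) in C{p,q} is {q^9, p}; counting standard monomials gives mu = 9. Corank 1: A-series; mu = 9 gives A_9. f is D_4 but g is A_9, hence not right-equivalent.

No.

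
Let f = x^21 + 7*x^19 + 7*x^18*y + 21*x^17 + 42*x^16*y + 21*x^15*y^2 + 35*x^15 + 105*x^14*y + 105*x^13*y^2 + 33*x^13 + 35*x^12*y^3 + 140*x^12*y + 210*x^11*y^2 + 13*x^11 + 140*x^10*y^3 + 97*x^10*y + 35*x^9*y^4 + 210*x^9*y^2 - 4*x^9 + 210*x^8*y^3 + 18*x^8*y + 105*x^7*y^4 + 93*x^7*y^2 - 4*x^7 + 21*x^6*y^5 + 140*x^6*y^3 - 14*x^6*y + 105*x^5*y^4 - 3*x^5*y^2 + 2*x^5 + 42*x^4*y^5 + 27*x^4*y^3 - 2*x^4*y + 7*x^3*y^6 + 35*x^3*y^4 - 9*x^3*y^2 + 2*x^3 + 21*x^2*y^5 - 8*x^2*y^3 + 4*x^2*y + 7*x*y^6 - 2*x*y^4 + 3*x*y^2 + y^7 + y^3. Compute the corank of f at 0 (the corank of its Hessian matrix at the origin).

Hessian at 0 has rank 0.

2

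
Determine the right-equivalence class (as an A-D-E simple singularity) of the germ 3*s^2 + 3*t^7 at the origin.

The Hessian of f at 0 is [[6, 0], [0, 0]] with rank 1, so corank 1. A Groebner basis of the Jacobian ideal J(f) in C{s,t} is {t^6, s}; counting standard monomials gives mu = 6. Corank 1: A-series; mu = 6 gives A_6.

A_6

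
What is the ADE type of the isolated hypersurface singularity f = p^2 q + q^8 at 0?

D9

The Hessian of f at 0 is [[0, 0], [0, 0]] with rank 0, so corank 2. A Groebner basis of the Jacobian ideal J(f) in C{p,q} is {p^2/8 + q^7, p^3, p*q}; counting standard monomials gives mu = 9. Corank 2; j^3 = p^2*q has shape L^2 M (L != M), so D-series; mu = 9 gives D_9.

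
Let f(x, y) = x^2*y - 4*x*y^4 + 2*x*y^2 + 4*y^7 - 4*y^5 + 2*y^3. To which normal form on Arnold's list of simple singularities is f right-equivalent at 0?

D4

The Hessian of f at 0 is [[0, 0], [0, 0]] with rank 0, so corank 2. A Groebner basis of the Jacobian ideal J(f) in C{x,y} is {y^3, x^2 + 2*y^2, x*y + y^2}; counting standard monomials gives mu = 4. Corank 2; j^3 = y*(x^2 + 2*x*y + 2*y^2) splits into three distinct lines over C (the quadratic factor has nonzero discriminant), so D_4.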